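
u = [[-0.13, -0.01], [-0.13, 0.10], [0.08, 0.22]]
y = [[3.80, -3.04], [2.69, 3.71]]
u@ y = [[-0.52, 0.36], [-0.22, 0.77], [0.90, 0.57]]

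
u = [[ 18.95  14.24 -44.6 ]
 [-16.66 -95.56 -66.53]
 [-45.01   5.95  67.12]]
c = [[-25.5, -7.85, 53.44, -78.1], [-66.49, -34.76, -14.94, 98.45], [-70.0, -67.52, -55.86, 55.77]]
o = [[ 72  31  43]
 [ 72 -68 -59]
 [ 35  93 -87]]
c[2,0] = -70.0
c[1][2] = -14.94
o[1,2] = -59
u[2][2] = 67.12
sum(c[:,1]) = -110.13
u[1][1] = -95.56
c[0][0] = -25.5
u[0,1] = 14.24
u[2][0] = -45.01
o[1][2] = -59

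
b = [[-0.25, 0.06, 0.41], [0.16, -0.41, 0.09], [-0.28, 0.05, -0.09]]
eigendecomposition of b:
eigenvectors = [[0.73+0.00j, (0.73-0j), 0j], [0.30-0.17j, 0.30+0.17j, 0.99+0.00j], [(0.11+0.58j), (0.11-0.58j), (-0.15+0j)]]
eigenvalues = [(-0.16+0.31j), (-0.16-0.31j), (-0.42+0j)]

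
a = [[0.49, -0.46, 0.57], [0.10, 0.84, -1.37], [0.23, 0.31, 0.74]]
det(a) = 0.60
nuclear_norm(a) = 2.99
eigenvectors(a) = [[(-0.81+0j),(0.37-0.43j),(0.37+0.43j)], [0.58+0.00j,(-0.76+0j),-0.76-0.00j], [(-0.07+0j),-0.10+0.29j,(-0.1-0.29j)]]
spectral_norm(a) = 1.84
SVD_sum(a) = [[0.08, -0.34, 0.68], [-0.16, 0.71, -1.41], [0.05, -0.24, 0.48]] + [[0.01, 0.02, 0.01], [0.09, 0.19, 0.09], [0.25, 0.53, 0.24]] + [[0.4, -0.14, -0.12], [0.17, -0.06, -0.05], [-0.08, 0.03, 0.02]]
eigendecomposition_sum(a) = [[0.93+0.00j, (0.26-0j), (1.4-0j)], [(-0.66+0j), (-0.18+0j), (-0.99+0j)], [0.08+0.00j, (0.02-0j), (0.12-0j)]] + [[-0.22+0.19j, -0.36+0.20j, (-0.41-0.54j)],[(0.38+0.06j), 0.51+0.19j, -0.19+0.89j],[(0.08-0.13j), 0.14-0.17j, (0.31+0.19j)]] + [[(-0.22-0.19j), (-0.36-0.2j), -0.41+0.54j], [0.38-0.06j, 0.51-0.19j, -0.19-0.89j], [0.08+0.13j, 0.14+0.17j, 0.31-0.19j]]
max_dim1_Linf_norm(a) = 1.37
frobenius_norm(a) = 2.02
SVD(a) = [[-0.41, -0.04, -0.91], [0.86, -0.34, -0.38], [-0.29, -0.94, 0.18]] @ diag([1.8386084983324371, 0.6695310214368827, 0.48677202178579093]) @ [[-0.1, 0.45, -0.89],[-0.40, -0.83, -0.37],[-0.91, 0.32, 0.26]]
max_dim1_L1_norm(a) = 2.31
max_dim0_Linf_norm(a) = 1.37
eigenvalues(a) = [(0.86+0j), (0.6+0.57j), (0.6-0.57j)]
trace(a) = 2.07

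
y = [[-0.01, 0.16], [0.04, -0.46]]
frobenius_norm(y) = 0.49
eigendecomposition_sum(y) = [[0.00, 0.00], [0.00, 0.0]] + [[-0.01, 0.16], [0.04, -0.46]]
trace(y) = -0.47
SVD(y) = [[0.33, -0.94], [-0.94, -0.33]] @ diag([0.4887601017576008, 0.0036827883322045505]) @ [[-0.08, 1.0],  [-1.00, -0.08]]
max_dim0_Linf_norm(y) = 0.46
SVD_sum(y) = [[-0.01, 0.16],  [0.04, -0.46]] + [[0.0, 0.00],  [0.00, 0.0]]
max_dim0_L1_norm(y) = 0.62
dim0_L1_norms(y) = [0.05, 0.62]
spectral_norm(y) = 0.49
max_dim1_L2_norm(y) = 0.46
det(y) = -0.00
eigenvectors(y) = [[1.0, -0.33], [0.09, 0.95]]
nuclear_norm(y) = 0.49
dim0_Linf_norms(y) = [0.04, 0.46]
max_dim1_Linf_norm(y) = 0.46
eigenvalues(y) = [0.0, -0.47]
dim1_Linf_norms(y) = [0.16, 0.46]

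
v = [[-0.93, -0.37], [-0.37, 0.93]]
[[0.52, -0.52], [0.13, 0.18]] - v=[[1.45, -0.15], [0.50, -0.75]]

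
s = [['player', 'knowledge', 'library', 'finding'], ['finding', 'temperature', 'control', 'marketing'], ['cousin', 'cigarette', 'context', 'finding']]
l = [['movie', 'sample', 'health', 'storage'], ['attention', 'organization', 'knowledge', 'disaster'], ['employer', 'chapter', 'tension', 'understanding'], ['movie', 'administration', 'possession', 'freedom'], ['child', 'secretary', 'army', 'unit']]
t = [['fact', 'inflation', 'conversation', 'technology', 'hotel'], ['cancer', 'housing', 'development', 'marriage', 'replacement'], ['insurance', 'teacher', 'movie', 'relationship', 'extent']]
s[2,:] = ['cousin', 'cigarette', 'context', 'finding']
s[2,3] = 'finding'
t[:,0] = ['fact', 'cancer', 'insurance']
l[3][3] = 'freedom'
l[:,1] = ['sample', 'organization', 'chapter', 'administration', 'secretary']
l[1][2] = 'knowledge'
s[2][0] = 'cousin'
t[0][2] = 'conversation'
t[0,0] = 'fact'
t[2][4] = 'extent'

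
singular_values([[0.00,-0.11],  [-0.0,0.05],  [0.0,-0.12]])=[0.17, 0.0]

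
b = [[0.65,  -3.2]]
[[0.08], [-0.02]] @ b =[[0.05, -0.26], [-0.01, 0.06]]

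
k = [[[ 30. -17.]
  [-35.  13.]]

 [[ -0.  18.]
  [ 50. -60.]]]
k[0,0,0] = 30.0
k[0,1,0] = -35.0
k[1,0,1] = 18.0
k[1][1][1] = -60.0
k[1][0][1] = 18.0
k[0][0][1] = -17.0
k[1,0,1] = 18.0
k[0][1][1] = 13.0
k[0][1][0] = -35.0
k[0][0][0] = 30.0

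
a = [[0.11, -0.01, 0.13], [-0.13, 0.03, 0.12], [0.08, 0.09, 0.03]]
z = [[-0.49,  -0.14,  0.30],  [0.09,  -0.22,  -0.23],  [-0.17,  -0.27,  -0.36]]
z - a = [[-0.6, -0.13, 0.17], [0.22, -0.25, -0.35], [-0.25, -0.36, -0.39]]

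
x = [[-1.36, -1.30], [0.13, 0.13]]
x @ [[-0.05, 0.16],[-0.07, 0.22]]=[[0.16, -0.5], [-0.02, 0.05]]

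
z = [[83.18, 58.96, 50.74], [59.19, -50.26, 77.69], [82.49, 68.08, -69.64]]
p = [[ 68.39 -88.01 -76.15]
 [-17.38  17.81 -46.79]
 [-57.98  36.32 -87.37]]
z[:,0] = [83.18, 59.19, 82.49]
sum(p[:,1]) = -33.88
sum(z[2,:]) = 80.92999999999999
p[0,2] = -76.15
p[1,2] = -46.79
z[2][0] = 82.49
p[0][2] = -76.15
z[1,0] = 59.19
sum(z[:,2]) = 58.790000000000006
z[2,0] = 82.49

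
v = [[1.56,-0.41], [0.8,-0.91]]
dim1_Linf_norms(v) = [1.56, 0.91]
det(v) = -1.09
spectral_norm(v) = 1.94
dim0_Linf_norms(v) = [1.56, 0.91]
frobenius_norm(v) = 2.02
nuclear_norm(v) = 2.50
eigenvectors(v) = [[0.95, 0.17],[0.32, 0.98]]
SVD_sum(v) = [[1.42, -0.70], [1.0, -0.5]] + [[0.14, 0.29], [-0.2, -0.41]]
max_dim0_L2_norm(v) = 1.75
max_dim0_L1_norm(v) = 2.36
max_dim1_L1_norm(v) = 1.97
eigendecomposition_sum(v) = [[1.51, -0.27], [0.52, -0.09]] + [[0.05, -0.14], [0.28, -0.82]]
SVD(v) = [[-0.82, -0.58], [-0.58, 0.82]] @ diag([1.937067755915043, 0.5635321721022319]) @ [[-0.9,0.44], [-0.44,-0.90]]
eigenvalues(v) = [1.42, -0.77]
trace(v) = 0.65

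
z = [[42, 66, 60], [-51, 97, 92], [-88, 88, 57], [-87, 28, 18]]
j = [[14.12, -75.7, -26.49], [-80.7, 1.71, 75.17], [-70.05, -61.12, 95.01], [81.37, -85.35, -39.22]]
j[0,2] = -26.49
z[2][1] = 88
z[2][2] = 57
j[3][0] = 81.37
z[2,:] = [-88, 88, 57]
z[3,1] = 28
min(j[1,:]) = -80.7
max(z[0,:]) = 66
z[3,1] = 28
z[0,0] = 42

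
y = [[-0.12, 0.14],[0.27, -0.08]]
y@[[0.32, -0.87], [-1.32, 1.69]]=[[-0.22, 0.34], [0.19, -0.37]]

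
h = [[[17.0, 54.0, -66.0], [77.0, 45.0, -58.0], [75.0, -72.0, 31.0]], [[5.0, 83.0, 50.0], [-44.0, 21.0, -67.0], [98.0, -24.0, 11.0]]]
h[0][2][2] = 31.0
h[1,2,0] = 98.0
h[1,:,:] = [[5.0, 83.0, 50.0], [-44.0, 21.0, -67.0], [98.0, -24.0, 11.0]]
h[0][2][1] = -72.0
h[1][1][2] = -67.0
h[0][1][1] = 45.0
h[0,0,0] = 17.0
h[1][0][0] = 5.0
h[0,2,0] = 75.0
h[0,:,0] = [17.0, 77.0, 75.0]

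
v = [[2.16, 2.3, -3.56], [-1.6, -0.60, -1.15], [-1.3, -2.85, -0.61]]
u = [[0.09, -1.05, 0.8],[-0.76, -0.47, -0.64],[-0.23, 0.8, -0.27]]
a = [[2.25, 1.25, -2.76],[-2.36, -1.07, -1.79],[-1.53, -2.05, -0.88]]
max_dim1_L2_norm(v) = 4.76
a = v + u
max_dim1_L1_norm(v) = 8.02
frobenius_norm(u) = 1.93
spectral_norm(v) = 5.12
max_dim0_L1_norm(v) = 5.75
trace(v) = 0.95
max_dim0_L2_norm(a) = 3.6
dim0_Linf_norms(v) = [2.16, 2.85, 3.56]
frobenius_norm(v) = 6.09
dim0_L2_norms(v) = [2.99, 3.71, 3.79]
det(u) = -0.45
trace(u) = -0.65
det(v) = -18.55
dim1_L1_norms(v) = [8.02, 3.35, 4.76]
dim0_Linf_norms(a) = [2.36, 2.05, 2.76]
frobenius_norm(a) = 5.61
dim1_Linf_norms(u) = [1.05, 0.76, 0.8]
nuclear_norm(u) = 2.93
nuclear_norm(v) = 9.37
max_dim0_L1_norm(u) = 2.32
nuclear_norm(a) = 8.72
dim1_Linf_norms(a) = [2.76, 2.36, 2.05]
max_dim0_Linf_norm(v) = 3.56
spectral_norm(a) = 4.35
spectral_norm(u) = 1.56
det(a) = -14.14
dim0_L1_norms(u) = [1.08, 2.32, 1.71]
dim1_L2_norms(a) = [3.77, 3.15, 2.71]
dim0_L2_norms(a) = [3.6, 2.63, 3.41]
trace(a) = 0.30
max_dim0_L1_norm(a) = 6.14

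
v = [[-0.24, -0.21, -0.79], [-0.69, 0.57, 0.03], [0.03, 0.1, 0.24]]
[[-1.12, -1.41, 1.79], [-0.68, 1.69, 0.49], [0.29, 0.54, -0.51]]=v @ [[-0.54, 0.34, 0.63], [-1.96, 3.33, 1.77], [2.1, 0.8, -2.93]]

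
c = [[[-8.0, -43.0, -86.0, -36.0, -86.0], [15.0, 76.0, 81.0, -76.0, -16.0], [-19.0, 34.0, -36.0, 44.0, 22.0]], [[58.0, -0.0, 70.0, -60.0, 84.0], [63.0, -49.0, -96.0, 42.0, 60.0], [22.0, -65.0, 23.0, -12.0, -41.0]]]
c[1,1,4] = 60.0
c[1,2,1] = -65.0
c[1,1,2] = -96.0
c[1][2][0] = 22.0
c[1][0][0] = 58.0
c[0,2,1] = 34.0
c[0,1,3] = -76.0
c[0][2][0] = -19.0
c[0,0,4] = -86.0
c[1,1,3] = 42.0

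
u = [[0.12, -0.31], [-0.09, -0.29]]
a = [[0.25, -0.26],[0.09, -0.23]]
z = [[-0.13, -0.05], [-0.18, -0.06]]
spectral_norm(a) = 0.43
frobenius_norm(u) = 0.45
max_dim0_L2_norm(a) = 0.35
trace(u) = -0.17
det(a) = -0.03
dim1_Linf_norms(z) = [0.13, 0.18]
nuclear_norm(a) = 0.51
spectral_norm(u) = 0.43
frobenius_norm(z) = 0.24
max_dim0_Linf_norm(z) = 0.18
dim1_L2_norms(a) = [0.36, 0.25]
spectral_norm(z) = 0.24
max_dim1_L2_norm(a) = 0.36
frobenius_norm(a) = 0.44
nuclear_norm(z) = 0.24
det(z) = -0.00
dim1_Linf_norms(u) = [0.31, 0.29]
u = a + z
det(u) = -0.06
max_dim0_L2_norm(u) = 0.42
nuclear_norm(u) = 0.57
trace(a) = 0.02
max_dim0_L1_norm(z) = 0.31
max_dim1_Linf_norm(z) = 0.18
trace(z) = -0.19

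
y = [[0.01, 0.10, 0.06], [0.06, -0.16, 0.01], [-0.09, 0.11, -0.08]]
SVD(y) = [[0.32,0.78,0.54], [-0.71,-0.17,0.68], [0.62,-0.6,0.5]] @ diag([0.23810883557154874, 0.11358742500922524, 0.0014419786873511285]) @ [[-0.4, 0.9, -0.16], [0.45, 0.35, 0.82], [0.8, 0.26, -0.55]]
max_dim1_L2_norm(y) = 0.17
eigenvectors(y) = [[0.09, -0.81, -0.49], [-0.63, -0.26, -0.2], [0.77, 0.52, 0.85]]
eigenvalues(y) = [-0.18, 0.0, -0.05]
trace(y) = -0.23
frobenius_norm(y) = 0.26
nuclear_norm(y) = 0.35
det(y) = 0.00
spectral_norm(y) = 0.24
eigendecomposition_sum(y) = [[-0.01, 0.03, 0.00], [0.05, -0.19, -0.01], [-0.07, 0.23, 0.02]] + [[0.0, 0.01, 0.0], [0.0, 0.0, 0.0], [-0.0, -0.0, -0.00]] + [[0.01, 0.07, 0.05], [0.01, 0.03, 0.02], [-0.02, -0.12, -0.09]]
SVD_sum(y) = [[-0.03,0.07,-0.01], [0.07,-0.15,0.03], [-0.06,0.13,-0.02]] + [[0.04, 0.03, 0.07], [-0.01, -0.01, -0.02], [-0.03, -0.02, -0.06]] + [[0.0, 0.0, -0.0],[0.00, 0.00, -0.00],[0.00, 0.0, -0.0]]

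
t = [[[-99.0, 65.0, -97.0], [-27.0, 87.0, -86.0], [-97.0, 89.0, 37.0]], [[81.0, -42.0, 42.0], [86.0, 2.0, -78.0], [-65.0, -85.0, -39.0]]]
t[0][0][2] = -97.0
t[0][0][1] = 65.0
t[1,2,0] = -65.0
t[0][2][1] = 89.0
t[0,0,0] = -99.0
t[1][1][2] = -78.0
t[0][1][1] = 87.0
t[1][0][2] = 42.0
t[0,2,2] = 37.0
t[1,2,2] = -39.0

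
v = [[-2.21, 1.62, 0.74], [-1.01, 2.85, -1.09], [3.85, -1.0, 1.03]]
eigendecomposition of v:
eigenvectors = [[(-0.72+0j),(-0.32+0.1j),(-0.32-0.1j)], [0.01+0.00j,-0.86+0.00j,-0.86-0.00j], [0.70+0.00j,(-0.13+0.35j),(-0.13-0.35j)]]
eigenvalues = [(-2.94+0j), (2.31+0.56j), (2.31-0.56j)]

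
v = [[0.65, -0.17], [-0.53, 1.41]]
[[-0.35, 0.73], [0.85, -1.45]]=v @ [[-0.43, 0.95], [0.44, -0.67]]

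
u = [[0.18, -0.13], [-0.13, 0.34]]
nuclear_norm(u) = 0.52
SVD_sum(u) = [[0.10, -0.18], [-0.18, 0.31]] + [[0.08, 0.05], [0.05, 0.03]]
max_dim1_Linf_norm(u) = 0.34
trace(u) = 0.52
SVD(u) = [[-0.49, 0.87], [0.87, 0.49]] @ diag([0.4126433752247375, 0.10735662477526253]) @ [[-0.49, 0.87], [0.87, 0.49]]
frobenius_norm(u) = 0.43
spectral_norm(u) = 0.41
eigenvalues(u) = [0.11, 0.41]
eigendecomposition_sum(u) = [[0.08, 0.05], [0.05, 0.03]] + [[0.10, -0.18], [-0.18, 0.31]]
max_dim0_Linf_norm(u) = 0.34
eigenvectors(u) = [[-0.87, 0.49], [-0.49, -0.87]]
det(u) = 0.04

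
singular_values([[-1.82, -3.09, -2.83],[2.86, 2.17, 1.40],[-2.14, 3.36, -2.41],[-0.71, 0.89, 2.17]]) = [6.02, 4.65, 2.36]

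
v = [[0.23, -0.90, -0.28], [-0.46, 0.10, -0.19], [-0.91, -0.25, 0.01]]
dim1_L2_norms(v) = [0.97, 0.51, 0.94]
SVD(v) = [[-0.34, -0.93, -0.15],[0.44, -0.02, -0.90],[0.83, -0.37, 0.42]] @ diag([1.046853020369373, 0.9713219438745724, 0.2243489137286894]) @ [[-0.99,0.14,0.02], [0.14,0.95,0.27], [-0.02,-0.27,0.96]]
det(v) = -0.23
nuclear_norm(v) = 2.24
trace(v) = 0.34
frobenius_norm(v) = 1.45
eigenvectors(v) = [[0.55, 0.69, -0.25], [0.42, -0.25, -0.26], [0.72, -0.68, 0.93]]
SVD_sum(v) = [[0.35, -0.05, -0.01], [-0.46, 0.06, 0.01], [-0.86, 0.12, 0.02]] + [[-0.12, -0.86, -0.24],  [-0.0, -0.02, -0.01],  [-0.05, -0.34, -0.1]] + [[0.0, 0.01, -0.03],[0.00, 0.05, -0.19],[-0.0, -0.03, 0.09]]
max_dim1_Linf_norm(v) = 0.91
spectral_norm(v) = 1.05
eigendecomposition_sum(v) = [[-0.31, -0.35, -0.18], [-0.24, -0.27, -0.14], [-0.41, -0.47, -0.24]] + [[0.56,-0.67,-0.04], [-0.21,0.25,0.01], [-0.55,0.66,0.03]] + [[-0.01, 0.12, -0.06], [-0.01, 0.12, -0.06], [0.05, -0.44, 0.22]]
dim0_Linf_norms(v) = [0.91, 0.9, 0.28]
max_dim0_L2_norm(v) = 1.05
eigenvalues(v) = [-0.83, 0.84, 0.33]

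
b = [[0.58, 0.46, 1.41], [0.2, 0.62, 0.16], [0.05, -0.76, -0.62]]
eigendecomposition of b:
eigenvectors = [[-0.76+0.00j, -0.76-0.00j, (-0.74+0j)], [-0.23+0.51j, -0.23-0.51j, (0.03+0j)], [(0.04-0.32j), (0.04+0.32j), 0.67+0.00j]]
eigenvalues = [(0.65+0.27j), (0.65-0.27j), (-0.71+0j)]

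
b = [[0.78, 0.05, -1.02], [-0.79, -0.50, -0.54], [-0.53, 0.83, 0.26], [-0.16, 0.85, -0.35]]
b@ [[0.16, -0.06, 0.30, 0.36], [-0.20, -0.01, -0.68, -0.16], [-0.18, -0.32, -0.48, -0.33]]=[[0.30, 0.28, 0.69, 0.61], [0.07, 0.23, 0.36, -0.03], [-0.3, -0.06, -0.85, -0.41], [-0.13, 0.11, -0.46, -0.08]]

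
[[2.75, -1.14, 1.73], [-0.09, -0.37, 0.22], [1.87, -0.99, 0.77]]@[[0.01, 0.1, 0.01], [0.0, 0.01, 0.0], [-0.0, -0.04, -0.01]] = [[0.03,0.19,0.01], [-0.0,-0.02,-0.00], [0.02,0.15,0.01]]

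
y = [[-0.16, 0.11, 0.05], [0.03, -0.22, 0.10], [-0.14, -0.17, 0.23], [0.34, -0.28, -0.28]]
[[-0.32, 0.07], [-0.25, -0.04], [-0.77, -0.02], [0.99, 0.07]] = y@[[1.70, -1.09], [0.48, -0.48], [-1.95, -1.09]]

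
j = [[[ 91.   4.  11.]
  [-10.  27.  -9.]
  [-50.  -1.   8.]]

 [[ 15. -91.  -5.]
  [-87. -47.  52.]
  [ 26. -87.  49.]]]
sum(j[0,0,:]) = 106.0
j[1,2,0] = 26.0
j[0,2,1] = -1.0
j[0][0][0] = 91.0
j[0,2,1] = -1.0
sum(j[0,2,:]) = -43.0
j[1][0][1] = -91.0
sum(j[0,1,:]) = 8.0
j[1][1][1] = -47.0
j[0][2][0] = -50.0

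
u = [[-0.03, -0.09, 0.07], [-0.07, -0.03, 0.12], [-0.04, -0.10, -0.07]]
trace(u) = -0.13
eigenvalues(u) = [(0.04+0j), (-0.09+0.12j), (-0.09-0.12j)]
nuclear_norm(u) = 0.35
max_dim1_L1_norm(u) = 0.22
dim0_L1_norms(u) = [0.14, 0.22, 0.26]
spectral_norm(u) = 0.18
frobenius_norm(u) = 0.22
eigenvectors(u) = [[0.83+0.00j,-0.21+0.48j,-0.21-0.48j], [-0.53+0.00j,(-0.02+0.56j),-0.02-0.56j], [0.17+0.00j,-0.65+0.00j,-0.65-0.00j]]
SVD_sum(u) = [[-0.05, -0.06, 0.08],[-0.06, -0.07, 0.1],[-0.01, -0.01, 0.01]] + [[-0.01, -0.02, -0.02], [0.01, 0.03, 0.03], [-0.02, -0.1, -0.08]] + [[0.02, -0.01, 0.01], [-0.02, 0.01, -0.01], [-0.01, 0.01, -0.00]]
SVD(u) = [[0.63, 0.22, 0.74], [0.77, -0.3, -0.57], [0.10, 0.93, -0.36]] @ diag([0.1753265421016602, 0.1362992658764271, 0.03582057727370909]) @ [[-0.44, -0.51, 0.74],[-0.17, -0.76, -0.63],[0.88, -0.4, 0.25]]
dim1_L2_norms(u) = [0.12, 0.14, 0.13]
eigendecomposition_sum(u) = [[(0.03+0j), (-0.02+0j), (-0.01-0j)], [(-0.02-0j), (0.02+0j), (0.01+0j)], [0.01+0.00j, -0.00+0.00j, -0.00-0.00j]] + [[(-0.03+0.01j), (-0.03+0.03j), 0.04+0.05j],[-0.03+0.02j, (-0.02+0.04j), (0.06+0.03j)],[-0.02-0.03j, -0.05-0.02j, (-0.03+0.07j)]] + [[(-0.03-0.01j), -0.03-0.03j, 0.04-0.05j],[(-0.03-0.02j), -0.02-0.04j, 0.06-0.03j],[-0.02+0.03j, -0.05+0.02j, (-0.03-0.07j)]]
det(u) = 0.00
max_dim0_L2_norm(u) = 0.16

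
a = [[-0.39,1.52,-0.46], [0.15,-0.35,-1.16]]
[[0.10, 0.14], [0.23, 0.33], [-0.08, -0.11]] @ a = [[-0.02, 0.10, -0.21], [-0.04, 0.23, -0.49], [0.01, -0.08, 0.16]]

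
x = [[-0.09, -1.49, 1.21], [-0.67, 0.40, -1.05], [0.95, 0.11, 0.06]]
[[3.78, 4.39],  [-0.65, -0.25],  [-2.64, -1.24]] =x@[[-2.86, -0.90],[-0.55, -3.23],[2.23, -0.42]]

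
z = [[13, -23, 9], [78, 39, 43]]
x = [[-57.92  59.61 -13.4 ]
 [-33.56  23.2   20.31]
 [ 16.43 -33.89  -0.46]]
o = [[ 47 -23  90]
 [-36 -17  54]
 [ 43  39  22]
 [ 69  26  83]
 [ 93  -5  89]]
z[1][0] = 78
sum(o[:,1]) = 20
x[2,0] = 16.43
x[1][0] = -33.56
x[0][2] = -13.4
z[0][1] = -23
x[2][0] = 16.43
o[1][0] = -36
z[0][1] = -23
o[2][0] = 43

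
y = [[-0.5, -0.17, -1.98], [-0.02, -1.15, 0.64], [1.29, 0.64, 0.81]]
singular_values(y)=[2.46, 1.47, 0.66]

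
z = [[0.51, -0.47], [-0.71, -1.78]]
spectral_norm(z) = 1.93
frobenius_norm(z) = 2.04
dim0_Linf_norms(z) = [0.71, 1.78]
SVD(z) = [[0.14, 0.99], [0.99, -0.14]] @ diag([1.9343093818897543, 0.6418311422276702]) @ [[-0.33, -0.95], [0.95, -0.33]]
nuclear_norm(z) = 2.58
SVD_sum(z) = [[-0.09, -0.26],[-0.62, -1.81]] + [[0.6, -0.21], [-0.09, 0.03]]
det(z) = -1.24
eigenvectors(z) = [[0.96, 0.19],[-0.28, 0.98]]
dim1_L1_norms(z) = [0.98, 2.49]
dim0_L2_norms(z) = [0.87, 1.84]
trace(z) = -1.27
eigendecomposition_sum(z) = [[0.61, -0.12],[-0.18, 0.03]] + [[-0.1,-0.35],  [-0.53,-1.81]]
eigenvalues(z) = [0.65, -1.92]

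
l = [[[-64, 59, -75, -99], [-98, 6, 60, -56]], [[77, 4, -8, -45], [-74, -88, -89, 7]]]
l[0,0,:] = [-64, 59, -75, -99]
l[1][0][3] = -45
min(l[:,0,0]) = -64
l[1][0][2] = -8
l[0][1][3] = -56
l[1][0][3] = -45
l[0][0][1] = 59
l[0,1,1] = 6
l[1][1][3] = 7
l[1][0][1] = 4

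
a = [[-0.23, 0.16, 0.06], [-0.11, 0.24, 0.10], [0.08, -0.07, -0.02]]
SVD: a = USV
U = [[-0.69, 0.66, 0.30], [-0.67, -0.74, 0.07], [0.27, -0.16, 0.95]]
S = [0.4, 0.11, 0.01]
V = [[0.63, -0.72, -0.28], [-0.77, -0.56, -0.29], [-0.05, -0.40, 0.91]]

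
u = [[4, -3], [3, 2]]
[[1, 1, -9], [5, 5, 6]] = u@[[1, 1, 0], [1, 1, 3]]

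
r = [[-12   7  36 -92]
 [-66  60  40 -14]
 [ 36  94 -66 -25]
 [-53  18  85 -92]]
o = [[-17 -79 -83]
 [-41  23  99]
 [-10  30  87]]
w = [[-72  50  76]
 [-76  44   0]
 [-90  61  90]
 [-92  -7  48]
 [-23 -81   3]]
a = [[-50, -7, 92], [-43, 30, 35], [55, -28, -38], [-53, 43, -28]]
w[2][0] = -90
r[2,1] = 94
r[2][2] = -66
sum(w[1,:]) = -32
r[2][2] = -66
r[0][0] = -12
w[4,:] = [-23, -81, 3]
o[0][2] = -83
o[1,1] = 23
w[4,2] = 3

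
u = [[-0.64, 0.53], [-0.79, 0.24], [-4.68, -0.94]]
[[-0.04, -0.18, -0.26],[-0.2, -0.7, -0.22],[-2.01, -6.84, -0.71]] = u @ [[0.36,1.23,0.20], [0.35,1.15,-0.24]]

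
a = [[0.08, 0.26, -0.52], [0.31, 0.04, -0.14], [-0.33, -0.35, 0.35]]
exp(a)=[[1.25, 0.40, -0.7],[0.38, 1.13, -0.28],[-0.50, -0.50, 1.58]]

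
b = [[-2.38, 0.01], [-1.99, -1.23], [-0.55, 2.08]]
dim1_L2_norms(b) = [2.38, 2.34, 2.15]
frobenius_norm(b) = 3.97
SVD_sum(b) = [[-2.2,-0.63], [-2.16,-0.62], [0.04,0.01]] + [[-0.18,0.64], [0.17,-0.61], [-0.59,2.07]]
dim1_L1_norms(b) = [2.39, 3.22, 2.63]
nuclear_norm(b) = 5.55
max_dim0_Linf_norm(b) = 2.38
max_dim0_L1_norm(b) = 4.92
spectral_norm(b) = 3.21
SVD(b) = [[-0.71, 0.29],[-0.70, -0.27],[0.01, 0.92]] @ diag([3.2085332361745045, 2.33916961171343]) @ [[0.96,0.28], [-0.28,0.96]]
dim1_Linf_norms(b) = [2.38, 1.99, 2.08]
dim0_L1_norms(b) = [4.92, 3.32]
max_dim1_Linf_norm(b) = 2.38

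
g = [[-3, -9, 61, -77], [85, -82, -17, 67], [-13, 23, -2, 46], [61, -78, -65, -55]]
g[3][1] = -78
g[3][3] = -55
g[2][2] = -2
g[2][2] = -2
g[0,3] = -77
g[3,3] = -55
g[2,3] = 46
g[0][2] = 61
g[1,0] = 85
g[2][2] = -2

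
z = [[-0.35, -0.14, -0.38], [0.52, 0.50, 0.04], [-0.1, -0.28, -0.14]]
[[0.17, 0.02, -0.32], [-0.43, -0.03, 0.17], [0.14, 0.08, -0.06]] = z@ [[-0.47, 0.25, 0.47], [-0.39, -0.30, -0.18], [0.12, -0.16, 0.47]]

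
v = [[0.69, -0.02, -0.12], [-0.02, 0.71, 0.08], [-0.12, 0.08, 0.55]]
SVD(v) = [[-0.64, -0.62, 0.44],[0.58, -0.77, -0.25],[0.50, 0.1, 0.86]] @ diag([0.8002319323217805, 0.6838462974130092, 0.4659217702652101]) @ [[-0.64, 0.58, 0.50], [-0.62, -0.77, 0.1], [0.44, -0.25, 0.86]]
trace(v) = 1.95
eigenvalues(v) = [0.47, 0.8, 0.68]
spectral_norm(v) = 0.80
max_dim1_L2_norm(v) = 0.71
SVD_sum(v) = [[0.33, -0.30, -0.26],[-0.3, 0.27, 0.23],[-0.26, 0.23, 0.20]] + [[0.27,0.33,-0.04], [0.33,0.41,-0.05], [-0.04,-0.05,0.01]] + [[0.09,-0.05,0.18], [-0.05,0.03,-0.10], [0.18,-0.1,0.35]]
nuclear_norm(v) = 1.95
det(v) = 0.25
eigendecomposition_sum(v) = [[0.09, -0.05, 0.18], [-0.05, 0.03, -0.10], [0.18, -0.1, 0.35]] + [[0.33, -0.3, -0.26], [-0.30, 0.27, 0.23], [-0.26, 0.23, 0.20]] + [[0.27, 0.33, -0.04], [0.33, 0.41, -0.05], [-0.04, -0.05, 0.01]]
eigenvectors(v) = [[0.44, 0.64, -0.62], [-0.25, -0.58, -0.77], [0.86, -0.5, 0.10]]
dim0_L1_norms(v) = [0.83, 0.81, 0.75]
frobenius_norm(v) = 1.15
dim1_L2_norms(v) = [0.7, 0.71, 0.57]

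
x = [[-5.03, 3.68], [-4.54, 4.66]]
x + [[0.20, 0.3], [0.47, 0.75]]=[[-4.83, 3.98], [-4.07, 5.41]]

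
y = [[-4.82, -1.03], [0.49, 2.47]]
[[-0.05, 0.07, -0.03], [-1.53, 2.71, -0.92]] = y @ [[0.15,-0.26,0.09],  [-0.65,1.15,-0.39]]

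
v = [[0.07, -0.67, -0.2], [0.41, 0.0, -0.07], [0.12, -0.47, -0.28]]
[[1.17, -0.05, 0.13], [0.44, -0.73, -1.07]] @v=[[0.08, -0.85, -0.27], [-0.4, 0.21, 0.26]]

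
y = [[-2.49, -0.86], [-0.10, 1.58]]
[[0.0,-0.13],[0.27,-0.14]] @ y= [[0.01, -0.21],[-0.66, -0.45]]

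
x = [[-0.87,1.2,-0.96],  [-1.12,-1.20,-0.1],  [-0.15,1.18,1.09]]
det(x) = 3.960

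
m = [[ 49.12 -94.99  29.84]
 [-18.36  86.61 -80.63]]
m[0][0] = 49.12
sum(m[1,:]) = -12.379999999999995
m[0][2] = 29.84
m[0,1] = -94.99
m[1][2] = -80.63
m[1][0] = -18.36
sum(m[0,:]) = -16.029999999999998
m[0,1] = -94.99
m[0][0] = 49.12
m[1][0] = -18.36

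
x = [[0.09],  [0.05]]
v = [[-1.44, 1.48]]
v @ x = [[-0.06]]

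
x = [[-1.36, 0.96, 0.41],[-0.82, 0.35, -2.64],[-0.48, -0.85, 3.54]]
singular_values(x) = [4.51, 1.83, 0.69]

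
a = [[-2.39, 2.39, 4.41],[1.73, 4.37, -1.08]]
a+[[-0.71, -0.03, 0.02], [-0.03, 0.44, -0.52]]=[[-3.1, 2.36, 4.43], [1.70, 4.81, -1.60]]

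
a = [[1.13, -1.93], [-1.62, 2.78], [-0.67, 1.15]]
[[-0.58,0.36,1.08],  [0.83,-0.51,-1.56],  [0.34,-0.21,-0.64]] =a @ [[-0.29, 0.18, 0.55],[0.13, -0.08, -0.24]]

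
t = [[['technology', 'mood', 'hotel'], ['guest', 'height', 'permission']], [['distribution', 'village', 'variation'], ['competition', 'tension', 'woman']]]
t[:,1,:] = [['guest', 'height', 'permission'], ['competition', 'tension', 'woman']]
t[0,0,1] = 'mood'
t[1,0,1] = 'village'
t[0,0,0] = 'technology'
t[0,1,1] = 'height'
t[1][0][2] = 'variation'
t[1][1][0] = 'competition'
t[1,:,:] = [['distribution', 'village', 'variation'], ['competition', 'tension', 'woman']]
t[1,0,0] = 'distribution'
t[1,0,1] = 'village'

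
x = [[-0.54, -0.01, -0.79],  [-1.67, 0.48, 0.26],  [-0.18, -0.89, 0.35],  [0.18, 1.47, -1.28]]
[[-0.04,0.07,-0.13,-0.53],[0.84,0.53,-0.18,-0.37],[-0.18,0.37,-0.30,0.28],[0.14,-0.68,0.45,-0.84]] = x @ [[-0.35, -0.37, 0.2, 0.25], [0.38, -0.27, 0.30, -0.17], [0.28, 0.17, 0.02, 0.50]]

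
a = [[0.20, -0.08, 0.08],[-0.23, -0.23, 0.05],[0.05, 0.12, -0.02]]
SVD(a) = [[-0.27, -0.94, 0.19], [0.91, -0.19, 0.38], [-0.32, 0.28, 0.91]] @ diag([0.36001275933829213, 0.2201791895213565, 0.017661755726639947]) @ [[-0.78,  -0.63,  0.08], [-0.60,  0.69,  -0.41], [-0.20,  0.37,  0.91]]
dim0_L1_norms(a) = [0.48, 0.43, 0.15]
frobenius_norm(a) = 0.42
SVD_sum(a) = [[0.08, 0.06, -0.01], [-0.25, -0.2, 0.03], [0.09, 0.07, -0.01]] + [[0.12,-0.14,0.09], [0.02,-0.03,0.02], [-0.04,0.04,-0.02]] + [[-0.0, 0.00, 0.0],[-0.0, 0.0, 0.01],[-0.00, 0.01, 0.01]]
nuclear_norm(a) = 0.60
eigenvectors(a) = [[0.21, 0.9, -0.22], [0.89, -0.44, 0.39], [-0.41, -0.03, 0.89]]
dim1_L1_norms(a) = [0.36, 0.51, 0.19]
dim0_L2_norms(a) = [0.31, 0.27, 0.1]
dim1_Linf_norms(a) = [0.2, 0.23, 0.12]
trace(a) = -0.05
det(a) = -0.00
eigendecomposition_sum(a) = [[-0.03, -0.06, 0.02], [-0.12, -0.24, 0.08], [0.05, 0.11, -0.03]] + [[0.23, -0.02, 0.07], [-0.11, 0.01, -0.03], [-0.01, 0.0, -0.00]] + [[-0.0, -0.00, -0.0], [0.0, 0.00, 0.01], [0.00, 0.01, 0.02]]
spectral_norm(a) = 0.36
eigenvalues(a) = [-0.31, 0.24, 0.02]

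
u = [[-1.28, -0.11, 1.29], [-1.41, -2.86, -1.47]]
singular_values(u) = [3.51, 1.82]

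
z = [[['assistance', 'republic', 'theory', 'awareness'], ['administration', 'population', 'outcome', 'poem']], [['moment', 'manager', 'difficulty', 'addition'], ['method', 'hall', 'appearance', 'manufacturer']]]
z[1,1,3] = 'manufacturer'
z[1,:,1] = ['manager', 'hall']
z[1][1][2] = 'appearance'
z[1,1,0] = 'method'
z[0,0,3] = 'awareness'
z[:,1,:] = [['administration', 'population', 'outcome', 'poem'], ['method', 'hall', 'appearance', 'manufacturer']]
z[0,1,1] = 'population'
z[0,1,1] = 'population'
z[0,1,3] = 'poem'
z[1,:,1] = ['manager', 'hall']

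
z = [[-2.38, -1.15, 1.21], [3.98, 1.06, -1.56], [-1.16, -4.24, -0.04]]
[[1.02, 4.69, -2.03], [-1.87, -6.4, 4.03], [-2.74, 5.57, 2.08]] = z @ [[-0.27, -0.89, 1.17],[0.71, -1.08, -0.81],[0.99, 1.10, -0.15]]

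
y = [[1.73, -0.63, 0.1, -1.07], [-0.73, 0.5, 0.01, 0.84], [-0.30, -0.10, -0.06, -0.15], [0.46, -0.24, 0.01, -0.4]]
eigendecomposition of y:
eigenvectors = [[-0.88, -0.14, -0.13, 0.16], [0.38, -0.29, -0.49, 0.62], [0.15, 0.95, 0.85, -0.74], [-0.24, 0.04, 0.16, -0.18]]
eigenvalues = [1.69, 0.01, 0.02, 0.05]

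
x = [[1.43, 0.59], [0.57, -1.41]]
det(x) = -2.35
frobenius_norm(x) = 2.17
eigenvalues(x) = [1.54, -1.52]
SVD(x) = [[-0.98, 0.2], [0.2, 0.98]] @ diag([1.5480260947288518, 1.5197418234813895]) @ [[-0.83, -0.55], [0.55, -0.83]]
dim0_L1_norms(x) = [2.0, 2.0]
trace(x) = 0.02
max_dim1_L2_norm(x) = 1.55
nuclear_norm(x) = 3.07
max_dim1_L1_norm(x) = 2.02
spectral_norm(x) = 1.55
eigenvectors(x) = [[0.98, -0.20], [0.19, 0.98]]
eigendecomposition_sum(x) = [[1.49, 0.30],[0.29, 0.06]] + [[-0.06, 0.29], [0.28, -1.47]]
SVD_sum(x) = [[1.26, 0.84], [-0.25, -0.17]] + [[0.17, -0.25], [0.82, -1.24]]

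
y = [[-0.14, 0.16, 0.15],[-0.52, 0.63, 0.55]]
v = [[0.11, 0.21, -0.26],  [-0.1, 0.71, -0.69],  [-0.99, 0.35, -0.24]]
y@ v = [[-0.18, 0.14, -0.11], [-0.66, 0.53, -0.43]]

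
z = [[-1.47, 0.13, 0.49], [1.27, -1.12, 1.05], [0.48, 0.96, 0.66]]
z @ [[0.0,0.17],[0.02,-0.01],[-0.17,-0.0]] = [[-0.08, -0.25], [-0.2, 0.23], [-0.09, 0.07]]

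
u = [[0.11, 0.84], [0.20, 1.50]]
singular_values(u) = [1.73, 0.0]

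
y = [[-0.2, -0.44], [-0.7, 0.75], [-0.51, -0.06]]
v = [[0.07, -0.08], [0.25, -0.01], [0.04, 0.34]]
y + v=[[-0.13, -0.52], [-0.45, 0.74], [-0.47, 0.28]]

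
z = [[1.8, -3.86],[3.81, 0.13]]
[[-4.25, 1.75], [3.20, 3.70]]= z@ [[0.79, 0.97], [1.47, 0.0]]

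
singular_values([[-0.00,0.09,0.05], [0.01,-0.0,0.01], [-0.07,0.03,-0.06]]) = [0.1, 0.1, 0.0]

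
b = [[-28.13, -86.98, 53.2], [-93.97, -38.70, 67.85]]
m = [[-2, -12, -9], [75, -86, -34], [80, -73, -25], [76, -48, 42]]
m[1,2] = -34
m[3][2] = 42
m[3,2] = 42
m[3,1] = -48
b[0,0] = -28.13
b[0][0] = -28.13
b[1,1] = -38.7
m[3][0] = 76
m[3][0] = 76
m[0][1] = -12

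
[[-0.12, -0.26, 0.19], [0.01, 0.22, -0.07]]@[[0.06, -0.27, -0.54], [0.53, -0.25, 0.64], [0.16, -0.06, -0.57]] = [[-0.11,0.09,-0.21], [0.11,-0.05,0.18]]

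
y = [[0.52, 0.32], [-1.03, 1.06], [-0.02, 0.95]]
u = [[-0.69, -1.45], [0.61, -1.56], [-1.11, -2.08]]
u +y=[[-0.17, -1.13], [-0.42, -0.50], [-1.13, -1.13]]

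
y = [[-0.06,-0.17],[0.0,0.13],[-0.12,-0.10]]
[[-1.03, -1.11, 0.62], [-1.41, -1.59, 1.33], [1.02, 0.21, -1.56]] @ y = [[-0.01, -0.03], [-0.08, -0.1], [0.13, 0.01]]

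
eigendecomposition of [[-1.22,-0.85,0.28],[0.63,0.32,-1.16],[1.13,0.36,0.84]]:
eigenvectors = [[(0.49-0.36j), 0.49+0.36j, (0.34+0j)], [(-0.72+0j), -0.72-0.00j, (-0.7+0j)], [(-0.28+0.17j), -0.28-0.17j, (0.63+0j)]]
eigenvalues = [(-0.56+0.59j), (-0.56-0.59j), (1.05+0j)]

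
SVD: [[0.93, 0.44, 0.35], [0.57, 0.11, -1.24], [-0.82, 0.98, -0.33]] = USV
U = [[-0.5, 0.01, -0.87], [-0.26, 0.95, 0.15], [0.83, 0.3, -0.47]]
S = [1.41, 1.38, 0.95]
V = [[-0.91, 0.40, -0.09], [0.22, 0.29, -0.93], [-0.34, -0.87, -0.35]]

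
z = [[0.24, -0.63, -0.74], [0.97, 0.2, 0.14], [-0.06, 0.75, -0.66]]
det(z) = -1.00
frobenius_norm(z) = 1.73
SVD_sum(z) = [[0.56, -0.15, -0.55], [0.38, -0.10, -0.38], [0.19, -0.05, -0.19]] + [[0.01, -0.01, 0.01], [0.20, -0.26, 0.27], [-0.43, 0.55, -0.58]] + [[-0.33, -0.47, -0.21], [0.39, 0.56, 0.25], [0.17, 0.25, 0.11]]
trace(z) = -0.22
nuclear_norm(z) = 3.00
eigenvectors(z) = [[(0.67+0j), 0.67-0.00j, 0.33+0.00j], [(0.09-0.65j), (0.09+0.65j), (-0.37+0j)], [-0.21-0.28j, -0.21+0.28j, 0.87+0.00j]]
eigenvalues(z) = [(0.39+0.92j), (0.39-0.92j), (-1+0j)]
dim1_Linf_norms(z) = [0.74, 0.97, 0.75]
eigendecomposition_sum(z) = [[0.17+0.41j, (-0.38+0.23j), -0.23-0.06j], [0.42-0.11j, 0.17+0.40j, -0.09+0.21j], [(0.11-0.2j), 0.21+0.08j, 0.05+0.11j]] + [[(0.17-0.41j), (-0.38-0.23j), -0.23+0.06j], [(0.42+0.11j), (0.17-0.4j), (-0.09-0.21j)], [0.11+0.20j, 0.21-0.08j, 0.05-0.11j]] + [[-0.11+0.00j, (0.12+0j), -0.29+0.00j], [(0.12-0j), (-0.14-0j), 0.32-0.00j], [(-0.29+0j), 0.32+0.00j, (-0.76+0j)]]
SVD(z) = [[-0.79, 0.02, 0.61], [-0.55, 0.42, -0.72], [-0.27, -0.91, -0.32]] @ diag([1.002412495186433, 1.00097206188463, 0.9987612932130184]) @ [[-0.70,  0.18,  0.69], [0.47,  -0.61,  0.64], [-0.54,  -0.77,  -0.34]]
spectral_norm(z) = 1.00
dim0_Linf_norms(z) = [0.97, 0.75, 0.74]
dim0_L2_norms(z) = [1.0, 1.0, 1.0]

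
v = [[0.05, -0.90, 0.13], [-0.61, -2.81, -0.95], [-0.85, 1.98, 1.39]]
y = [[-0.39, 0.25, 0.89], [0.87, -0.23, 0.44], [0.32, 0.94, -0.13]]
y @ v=[[-0.93, 1.41, 0.95], [-0.19, 0.73, 0.94], [-0.45, -3.19, -1.03]]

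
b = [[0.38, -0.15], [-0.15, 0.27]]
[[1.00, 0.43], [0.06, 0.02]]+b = [[1.38, 0.28], [-0.09, 0.29]]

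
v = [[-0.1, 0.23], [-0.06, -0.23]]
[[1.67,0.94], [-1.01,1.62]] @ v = [[-0.22, 0.17], [0.0, -0.60]]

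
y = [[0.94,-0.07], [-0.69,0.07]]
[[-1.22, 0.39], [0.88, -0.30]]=y @ [[-1.35, 0.39], [-0.71, -0.38]]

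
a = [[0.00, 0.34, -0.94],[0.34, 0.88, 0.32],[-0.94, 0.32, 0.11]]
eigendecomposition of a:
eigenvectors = [[-0.71,  0.7,  -0.13], [0.24,  0.41,  0.88], [-0.67,  -0.59,  0.46]]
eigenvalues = [-1.0, 1.0, 1.0]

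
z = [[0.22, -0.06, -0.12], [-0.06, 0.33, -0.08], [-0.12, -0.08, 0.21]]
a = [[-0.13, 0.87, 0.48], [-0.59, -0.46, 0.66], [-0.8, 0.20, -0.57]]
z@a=[[0.10,0.2,0.13], [-0.12,-0.22,0.23], [-0.11,-0.03,-0.23]]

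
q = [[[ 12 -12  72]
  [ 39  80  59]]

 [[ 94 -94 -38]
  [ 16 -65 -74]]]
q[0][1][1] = 80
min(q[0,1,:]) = 39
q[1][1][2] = -74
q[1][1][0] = 16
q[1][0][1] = -94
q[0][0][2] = 72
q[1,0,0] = 94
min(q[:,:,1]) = -94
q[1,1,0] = 16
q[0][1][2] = 59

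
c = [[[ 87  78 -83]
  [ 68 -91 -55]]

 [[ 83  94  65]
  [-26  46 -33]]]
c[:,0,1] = [78, 94]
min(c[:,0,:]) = -83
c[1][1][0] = -26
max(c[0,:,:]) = 87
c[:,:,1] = [[78, -91], [94, 46]]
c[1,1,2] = -33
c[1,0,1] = 94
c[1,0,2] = 65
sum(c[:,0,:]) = 324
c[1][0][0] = 83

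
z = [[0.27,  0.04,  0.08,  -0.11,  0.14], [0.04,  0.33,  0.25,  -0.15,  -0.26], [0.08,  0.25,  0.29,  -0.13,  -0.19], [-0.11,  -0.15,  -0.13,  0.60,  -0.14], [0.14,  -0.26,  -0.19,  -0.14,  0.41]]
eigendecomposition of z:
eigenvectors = [[-0.10, -0.33, -0.82, 0.38, 0.26], [-0.59, 0.13, -0.06, -0.56, 0.56], [-0.52, 0.07, -0.29, -0.17, -0.78], [0.45, 0.71, -0.47, -0.27, -0.01], [0.4, -0.60, -0.15, -0.66, -0.12]]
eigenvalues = [0.85, 0.73, 0.26, 0.0, 0.06]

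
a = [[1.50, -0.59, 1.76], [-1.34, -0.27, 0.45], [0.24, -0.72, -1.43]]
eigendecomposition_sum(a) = [[1.66-0.00j, -0.63+0.00j, (0.74+0j)], [(-0.87+0j), (0.33+0j), (-0.39-0j)], [0.29-0.00j, (-0.11+0j), 0.13+0.00j]] + [[-0.08+0.16j, 0.02+0.42j, 0.51+0.37j], [(-0.23+0.16j), -0.30+0.60j, 0.42+0.92j], [-0.02-0.22j, (-0.3-0.42j), (-0.78-0.04j)]] + [[-0.08-0.16j,0.02-0.42j,0.51-0.37j], [-0.23-0.16j,-0.30-0.60j,(0.42-0.92j)], [(-0.02+0.22j),(-0.3+0.42j),-0.78+0.04j]]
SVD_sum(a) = [[1.36,  -0.21,  1.90], [-0.23,  0.04,  -0.31], [-0.55,  0.09,  -0.77]] + [[0.21,-0.06,-0.16], [-0.97,0.28,0.73], [0.92,-0.26,-0.69]] + [[-0.08, -0.32, 0.02], [-0.14, -0.58, 0.04], [-0.13, -0.54, 0.03]]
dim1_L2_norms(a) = [2.39, 1.44, 1.62]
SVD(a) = [[-0.92, 0.16, 0.37], [0.15, -0.72, 0.68], [0.37, 0.68, 0.63]] @ diag([2.563979820844471, 1.7417191036874105, 0.8831885654562562]) @ [[-0.58, 0.09, -0.81], [0.78, -0.22, -0.58], [-0.23, -0.97, 0.06]]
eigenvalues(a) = [(2.12+0j), (-1.16+0.72j), (-1.16-0.72j)]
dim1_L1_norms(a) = [3.85, 2.06, 2.39]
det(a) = 3.94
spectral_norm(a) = 2.56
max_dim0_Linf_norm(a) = 1.76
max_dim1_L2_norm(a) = 2.39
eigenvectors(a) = [[(0.87+0j), -0.39+0.22j, -0.39-0.22j], [(-0.46+0j), -0.71+0.00j, -0.71-0.00j], [(0.15+0j), 0.26-0.49j, (0.26+0.49j)]]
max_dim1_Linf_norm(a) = 1.76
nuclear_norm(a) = 5.19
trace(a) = -0.20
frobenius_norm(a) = 3.22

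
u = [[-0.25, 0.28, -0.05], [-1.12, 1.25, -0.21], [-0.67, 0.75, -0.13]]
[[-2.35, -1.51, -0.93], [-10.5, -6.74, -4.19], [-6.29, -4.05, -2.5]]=u@[[3.93,  1.71,  -0.81], [-4.96,  -3.55,  -4.63], [-0.47,  1.85,  -3.31]]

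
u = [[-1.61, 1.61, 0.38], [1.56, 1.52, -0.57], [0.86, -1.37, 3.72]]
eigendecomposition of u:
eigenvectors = [[-0.90, 0.40, 0.00], [0.39, 0.80, -0.22], [0.21, 0.44, 0.98]]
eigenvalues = [-2.4, 2.0, 4.03]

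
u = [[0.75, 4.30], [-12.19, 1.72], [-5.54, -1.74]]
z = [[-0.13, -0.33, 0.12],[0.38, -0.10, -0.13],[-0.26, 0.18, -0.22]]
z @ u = [[3.26, -1.34], [2.22, 1.69], [-1.17, -0.43]]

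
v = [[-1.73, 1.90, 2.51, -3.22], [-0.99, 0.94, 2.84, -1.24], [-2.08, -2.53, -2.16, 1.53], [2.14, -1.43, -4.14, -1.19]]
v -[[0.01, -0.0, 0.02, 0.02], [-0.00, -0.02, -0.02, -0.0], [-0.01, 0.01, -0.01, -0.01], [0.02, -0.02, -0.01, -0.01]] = [[-1.74, 1.90, 2.49, -3.24], [-0.99, 0.96, 2.86, -1.24], [-2.07, -2.54, -2.15, 1.54], [2.12, -1.41, -4.13, -1.18]]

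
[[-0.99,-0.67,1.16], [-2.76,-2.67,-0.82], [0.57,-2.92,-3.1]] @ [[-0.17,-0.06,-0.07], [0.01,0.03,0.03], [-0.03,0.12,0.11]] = [[0.13, 0.18, 0.18], [0.47, -0.01, 0.02], [-0.03, -0.49, -0.47]]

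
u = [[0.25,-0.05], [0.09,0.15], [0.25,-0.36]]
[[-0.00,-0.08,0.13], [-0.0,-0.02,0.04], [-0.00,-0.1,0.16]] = u@ [[-0.02,-0.33,0.52], [0.00,0.04,-0.07]]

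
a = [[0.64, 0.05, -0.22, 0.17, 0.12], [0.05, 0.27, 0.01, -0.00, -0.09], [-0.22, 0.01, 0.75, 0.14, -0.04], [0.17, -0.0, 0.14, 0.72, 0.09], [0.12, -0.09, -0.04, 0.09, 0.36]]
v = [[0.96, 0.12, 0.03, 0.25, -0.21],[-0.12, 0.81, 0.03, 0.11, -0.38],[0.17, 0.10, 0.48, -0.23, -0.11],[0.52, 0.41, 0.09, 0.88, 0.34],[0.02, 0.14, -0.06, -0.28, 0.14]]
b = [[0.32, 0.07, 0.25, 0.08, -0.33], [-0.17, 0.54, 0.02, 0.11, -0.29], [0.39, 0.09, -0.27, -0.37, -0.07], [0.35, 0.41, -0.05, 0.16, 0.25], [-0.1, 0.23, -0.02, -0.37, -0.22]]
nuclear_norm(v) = 3.83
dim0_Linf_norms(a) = [0.64, 0.27, 0.75, 0.72, 0.36]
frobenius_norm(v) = 1.91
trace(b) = 0.53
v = a + b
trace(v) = 3.27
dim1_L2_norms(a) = [0.71, 0.29, 0.8, 0.76, 0.4]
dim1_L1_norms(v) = [1.57, 1.45, 1.09, 2.24, 0.64]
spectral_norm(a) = 0.94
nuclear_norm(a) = 2.74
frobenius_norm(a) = 1.40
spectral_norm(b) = 0.79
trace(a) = 2.74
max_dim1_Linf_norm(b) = 0.54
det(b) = -0.02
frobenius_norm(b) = 1.31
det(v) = 0.14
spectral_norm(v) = 1.40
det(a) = 0.02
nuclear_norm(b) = 2.71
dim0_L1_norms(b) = [1.33, 1.34, 0.61, 1.09, 1.16]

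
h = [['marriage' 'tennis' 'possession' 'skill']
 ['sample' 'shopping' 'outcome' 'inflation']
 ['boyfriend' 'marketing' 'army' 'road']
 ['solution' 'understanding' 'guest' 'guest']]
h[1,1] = 'shopping'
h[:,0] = ['marriage', 'sample', 'boyfriend', 'solution']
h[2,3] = 'road'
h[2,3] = 'road'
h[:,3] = ['skill', 'inflation', 'road', 'guest']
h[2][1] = 'marketing'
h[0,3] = 'skill'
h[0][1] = 'tennis'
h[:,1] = ['tennis', 'shopping', 'marketing', 'understanding']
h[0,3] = 'skill'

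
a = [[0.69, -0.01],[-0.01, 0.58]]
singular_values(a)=[0.69, 0.58]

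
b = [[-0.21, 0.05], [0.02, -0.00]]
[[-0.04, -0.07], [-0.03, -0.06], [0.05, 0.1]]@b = [[0.01, -0.0], [0.01, -0.00], [-0.01, 0.00]]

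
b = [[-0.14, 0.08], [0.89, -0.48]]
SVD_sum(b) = [[-0.14, 0.08], [0.89, -0.48]] + [[0.0, 0.00], [0.0, 0.00]]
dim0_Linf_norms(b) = [0.89, 0.48]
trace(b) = -0.62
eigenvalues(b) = [0.01, -0.63]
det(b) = -0.00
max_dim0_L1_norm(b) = 1.03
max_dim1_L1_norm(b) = 1.37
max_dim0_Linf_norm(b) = 0.89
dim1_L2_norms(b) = [0.16, 1.01]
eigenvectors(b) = [[0.48, -0.16], [0.88, 0.99]]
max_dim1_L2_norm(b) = 1.01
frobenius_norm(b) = 1.02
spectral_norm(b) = 1.02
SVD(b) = [[-0.16, 0.99], [0.99, 0.16]] @ diag([1.0239554384263079, 0.003906419996311]) @ [[0.88, -0.48], [0.48, 0.88]]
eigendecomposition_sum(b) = [[0.00, 0.00], [0.01, 0.00]] + [[-0.14, 0.08], [0.88, -0.48]]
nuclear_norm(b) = 1.03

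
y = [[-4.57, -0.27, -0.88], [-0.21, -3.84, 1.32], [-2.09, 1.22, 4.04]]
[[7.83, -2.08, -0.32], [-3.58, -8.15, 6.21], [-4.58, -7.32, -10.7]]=y @ [[-1.36, 0.73, 0.53], [0.34, 1.44, -2.23], [-1.94, -1.87, -1.70]]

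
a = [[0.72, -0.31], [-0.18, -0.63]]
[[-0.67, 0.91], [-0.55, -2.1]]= a@[[-0.49, 2.40],[1.01, 2.64]]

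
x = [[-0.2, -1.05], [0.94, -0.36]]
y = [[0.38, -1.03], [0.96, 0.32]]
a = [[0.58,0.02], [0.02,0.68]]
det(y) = 1.11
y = a + x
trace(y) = 0.70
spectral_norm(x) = 1.13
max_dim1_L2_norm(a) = 0.68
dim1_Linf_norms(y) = [1.03, 0.96]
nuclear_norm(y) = 2.11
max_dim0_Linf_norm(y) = 1.03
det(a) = 0.39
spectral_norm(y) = 1.10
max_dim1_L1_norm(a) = 0.7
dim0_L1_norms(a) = [0.6, 0.7]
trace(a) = 1.26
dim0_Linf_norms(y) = [0.96, 1.03]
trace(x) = -0.56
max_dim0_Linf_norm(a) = 0.68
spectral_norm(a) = 0.68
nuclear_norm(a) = 1.26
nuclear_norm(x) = 2.07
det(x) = 1.06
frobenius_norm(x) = 1.47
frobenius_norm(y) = 1.49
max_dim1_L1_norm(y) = 1.41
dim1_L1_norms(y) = [1.41, 1.28]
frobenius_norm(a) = 0.89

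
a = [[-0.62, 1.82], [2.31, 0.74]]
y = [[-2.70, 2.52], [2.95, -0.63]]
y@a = [[7.5,-3.05],[-3.28,4.90]]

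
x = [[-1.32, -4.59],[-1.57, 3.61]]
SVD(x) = [[-0.79, 0.61], [0.61, 0.79]] @ diag([5.839975687629912, 2.049922917548737]) @ [[0.01, 1.00], [-1.0, 0.01]]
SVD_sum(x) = [[-0.06,-4.61], [0.05,3.59]] + [[-1.26, 0.02], [-1.62, 0.02]]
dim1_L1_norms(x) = [5.91, 5.18]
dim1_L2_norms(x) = [4.78, 3.94]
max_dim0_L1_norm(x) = 8.2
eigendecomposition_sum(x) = [[-2.1, -1.57], [-0.54, -0.40]] + [[0.78, -3.02], [-1.03, 4.01]]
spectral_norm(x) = 5.84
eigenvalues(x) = [-2.5, 4.79]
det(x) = -11.97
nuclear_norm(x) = 7.89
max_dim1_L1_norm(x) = 5.91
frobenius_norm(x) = 6.19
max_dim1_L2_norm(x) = 4.78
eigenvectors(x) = [[-0.97,0.6], [-0.25,-0.80]]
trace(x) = 2.29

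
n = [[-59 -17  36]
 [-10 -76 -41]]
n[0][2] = 36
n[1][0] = -10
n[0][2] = 36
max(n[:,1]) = -17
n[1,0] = -10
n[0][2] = 36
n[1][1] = -76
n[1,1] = -76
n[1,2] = -41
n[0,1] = -17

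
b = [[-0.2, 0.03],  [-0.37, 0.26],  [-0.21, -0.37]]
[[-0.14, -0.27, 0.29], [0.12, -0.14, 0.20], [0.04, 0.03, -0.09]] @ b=[[0.07,-0.18], [-0.01,-0.11], [-0.0,0.04]]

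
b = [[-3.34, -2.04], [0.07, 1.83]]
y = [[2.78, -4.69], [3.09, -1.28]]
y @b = [[-9.61, -14.25], [-10.41, -8.65]]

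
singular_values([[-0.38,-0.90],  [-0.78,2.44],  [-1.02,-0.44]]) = [2.68, 1.25]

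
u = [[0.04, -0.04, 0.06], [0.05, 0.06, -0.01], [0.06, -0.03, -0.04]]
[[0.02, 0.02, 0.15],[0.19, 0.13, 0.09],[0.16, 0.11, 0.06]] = u@ [[2.64, 1.75, 1.9], [0.90, 0.57, 0.08], [-0.84, -0.5, 1.21]]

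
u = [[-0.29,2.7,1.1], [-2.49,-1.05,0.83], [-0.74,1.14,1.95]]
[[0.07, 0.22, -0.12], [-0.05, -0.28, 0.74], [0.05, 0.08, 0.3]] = u@[[0.02, 0.09, -0.19], [0.02, 0.08, -0.13], [0.02, 0.03, 0.16]]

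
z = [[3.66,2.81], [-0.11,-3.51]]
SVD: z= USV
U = [[-0.84, 0.55], [0.55, 0.84]]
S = [5.29, 2.37]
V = [[-0.59,  -0.81], [0.81,  -0.59]]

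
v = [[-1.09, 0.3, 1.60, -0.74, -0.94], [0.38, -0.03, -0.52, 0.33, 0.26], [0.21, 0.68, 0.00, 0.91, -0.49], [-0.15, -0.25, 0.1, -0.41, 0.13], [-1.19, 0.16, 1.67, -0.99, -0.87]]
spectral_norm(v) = 3.45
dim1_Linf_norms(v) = [1.6, 0.52, 0.91, 0.41, 1.67]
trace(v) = -2.40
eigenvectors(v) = [[(-0.68+0j), (0.66+0j), 0.01+0.00j, 0.55+0.00j, 0.55-0.00j], [0.20+0.00j, (-0.18+0j), -0.17+0.00j, (0.39-0.29j), (0.39+0.29j)], [(-0.26+0j), 0.38+0.00j, (0.61+0j), (0.45-0.02j), 0.45+0.02j], [0.06+0.00j, -0.11+0.00j, (0.46+0j), -0.20+0.11j, -0.20-0.11j], [(-0.65+0j), (0.61+0j), 0.62+0.00j, 0.41-0.21j, 0.41+0.21j]]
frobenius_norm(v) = 3.70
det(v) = -0.00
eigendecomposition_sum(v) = [[(-4.48-0j), -2.75-0.00j, 4.93-0.00j, -7.23-0.00j, (-0.26+0j)], [1.31+0.00j, (0.81+0j), -1.44+0.00j, 2.11+0.00j, (0.08-0j)], [-1.72-0.00j, -1.06-0.00j, (1.9-0j), (-2.78-0j), (-0.1+0j)], [(0.39+0j), 0.24+0.00j, (-0.43+0j), 0.63+0.00j, (0.02-0j)], [(-4.3-0j), (-2.64-0j), (4.73-0j), (-6.93-0j), -0.25+0.00j]] + [[3.38+0.00j,3.05+0.00j,-3.33+0.00j,6.47+0.00j,(-0.67-0j)], [-0.93-0.00j,(-0.84-0j),(0.92-0j),-1.79-0.00j,0.18+0.00j], [1.92+0.00j,(1.73+0j),-1.90+0.00j,3.68+0.00j,-0.38-0.00j], [-0.54-0.00j,(-0.49-0j),(0.53-0j),-1.03-0.00j,(0.11+0j)], [(3.1+0j),2.80+0.00j,(-3.06+0j),(5.94+0j),-0.61-0.00j]] + [[0j,  (-0-0j),  -0.00+0.00j,  (-0+0j),  -0.00+0.00j],[(-0-0j),  0.00+0.00j,  -0j,  0.00-0.00j,  0.00-0.00j],[0.00+0.00j,  -0.00-0.00j,  -0.00+0.00j,  (-0+0j),  (-0+0j)],[0j,  -0.00-0.00j,  (-0+0j),  (-0+0j),  (-0+0j)],[0j,  (-0-0j),  (-0+0j),  -0.00+0.00j,  (-0+0j)]] + [[(0.01-0j), 0.00+0.00j, -0j, (0.01-0j), (-0+0j)], [-0.01j, -0j, -0j, 0.00-0.01j, (-0+0.01j)], [-0j, 0j, 0.00-0.00j, 0.01-0.00j, -0.00+0.00j], [-0.00+0.00j, (-0+0j), (-0+0j), (-0+0j), 0.00-0.00j], [-0.01j, -0j, 0.00-0.00j, -0.01j, -0.00+0.01j]] + [[(0.01+0j), -0j, 0.00+0.00j, 0.01+0.00j, -0.00-0.00j], [0.01j, 0j, 0.00+0.00j, 0.00+0.01j, -0.00-0.01j], [0.00+0.00j, -0j, 0.00+0.00j, (0.01+0j), (-0-0j)], [(-0-0j), -0.00-0.00j, -0.00-0.00j, -0.00-0.00j, 0j], [0.01j, 0.00+0.00j, 0j, 0.01j, -0.00-0.01j]]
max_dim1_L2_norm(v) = 2.44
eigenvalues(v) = [(-1.4+0j), (-1.01+0j), (-0.01+0j), (0.01+0j), (0.01-0j)]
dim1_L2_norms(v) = [2.3, 0.77, 1.25, 0.53, 2.44]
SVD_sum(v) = [[-1.11,  0.17,  1.57,  -0.90,  -0.83], [0.37,  -0.06,  -0.53,  0.30,  0.28], [0.11,  -0.02,  -0.16,  0.09,  0.08], [-0.11,  0.02,  0.16,  -0.09,  -0.09], [-1.19,  0.18,  1.68,  -0.96,  -0.89]] + [[0.02, 0.13, 0.03, 0.16, -0.11], [0.00, 0.03, 0.01, 0.03, -0.02], [0.1, 0.70, 0.16, 0.82, -0.57], [-0.04, -0.27, -0.06, -0.31, 0.22], [-0.0, -0.02, -0.01, -0.03, 0.02]] + [[-0.00, -0.0, 0.00, 0.00, 0.00], [0.0, 0.00, -0.00, -0.00, -0.0], [0.0, 0.0, -0.0, -0.0, -0.0], [0.00, 0.0, -0.00, -0.00, -0.00], [0.0, 0.00, -0.00, -0.00, -0.0]] + [[0.0,0.00,0.00,-0.00,0.0], [0.00,0.00,0.00,-0.0,0.00], [-0.00,-0.0,-0.0,0.0,-0.0], [-0.00,-0.00,-0.00,0.00,-0.0], [-0.00,-0.0,-0.0,0.0,-0.00]] + [[0.0, -0.00, 0.00, 0.0, -0.00], [-0.00, 0.0, -0.00, -0.0, 0.00], [0.00, -0.0, 0.0, 0.0, -0.00], [0.00, -0.0, 0.0, 0.00, -0.0], [-0.0, 0.0, -0.0, -0.0, 0.0]]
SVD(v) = [[-0.66,-0.17,-0.36,0.4,-0.49], [0.22,-0.03,0.35,0.89,0.18], [0.07,-0.92,0.33,-0.15,-0.13], [-0.07,0.35,0.68,-0.11,-0.63], [-0.71,0.03,0.41,-0.09,0.56]] @ diag([3.446680827782134, 1.3431748985075267, 0.006156664960122931, 0.004340083480764779, 0.003965169644622115]) @ [[0.49, -0.07, -0.69, 0.39, 0.36], [-0.08, -0.56, -0.13, -0.67, 0.46], [0.42, 0.38, -0.33, -0.61, -0.44], [0.67, 0.14, 0.62, -0.06, 0.37], [-0.36, 0.72, -0.12, -0.15, 0.57]]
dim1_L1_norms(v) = [4.67, 1.52, 2.29, 1.04, 4.88]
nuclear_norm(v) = 4.80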